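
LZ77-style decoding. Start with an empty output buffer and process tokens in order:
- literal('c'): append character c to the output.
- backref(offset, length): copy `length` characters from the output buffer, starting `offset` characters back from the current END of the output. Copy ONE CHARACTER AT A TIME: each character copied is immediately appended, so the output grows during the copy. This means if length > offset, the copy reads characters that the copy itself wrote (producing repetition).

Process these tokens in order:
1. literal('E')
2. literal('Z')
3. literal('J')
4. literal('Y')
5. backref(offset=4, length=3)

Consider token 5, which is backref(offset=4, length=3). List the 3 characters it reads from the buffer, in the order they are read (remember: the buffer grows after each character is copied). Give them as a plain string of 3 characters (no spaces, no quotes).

Answer: EZJ

Derivation:
Token 1: literal('E'). Output: "E"
Token 2: literal('Z'). Output: "EZ"
Token 3: literal('J'). Output: "EZJ"
Token 4: literal('Y'). Output: "EZJY"
Token 5: backref(off=4, len=3). Buffer before: "EZJY" (len 4)
  byte 1: read out[0]='E', append. Buffer now: "EZJYE"
  byte 2: read out[1]='Z', append. Buffer now: "EZJYEZ"
  byte 3: read out[2]='J', append. Buffer now: "EZJYEZJ"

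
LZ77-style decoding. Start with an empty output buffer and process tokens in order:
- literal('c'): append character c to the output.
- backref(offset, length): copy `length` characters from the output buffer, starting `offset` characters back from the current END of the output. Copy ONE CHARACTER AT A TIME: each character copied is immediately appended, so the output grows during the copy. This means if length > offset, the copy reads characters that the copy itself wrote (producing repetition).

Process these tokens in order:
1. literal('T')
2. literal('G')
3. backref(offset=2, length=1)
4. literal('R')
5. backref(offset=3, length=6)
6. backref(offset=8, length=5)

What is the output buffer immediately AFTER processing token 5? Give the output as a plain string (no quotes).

Token 1: literal('T'). Output: "T"
Token 2: literal('G'). Output: "TG"
Token 3: backref(off=2, len=1). Copied 'T' from pos 0. Output: "TGT"
Token 4: literal('R'). Output: "TGTR"
Token 5: backref(off=3, len=6) (overlapping!). Copied 'GTRGTR' from pos 1. Output: "TGTRGTRGTR"

Answer: TGTRGTRGTR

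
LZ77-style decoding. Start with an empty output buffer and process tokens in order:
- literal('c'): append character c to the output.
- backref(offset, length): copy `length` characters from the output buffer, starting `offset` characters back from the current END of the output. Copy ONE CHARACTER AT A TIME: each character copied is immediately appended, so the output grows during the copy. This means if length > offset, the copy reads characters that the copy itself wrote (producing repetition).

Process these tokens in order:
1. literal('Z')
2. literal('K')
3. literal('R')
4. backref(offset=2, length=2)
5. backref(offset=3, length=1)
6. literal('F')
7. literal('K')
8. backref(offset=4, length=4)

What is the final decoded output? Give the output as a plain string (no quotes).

Token 1: literal('Z'). Output: "Z"
Token 2: literal('K'). Output: "ZK"
Token 3: literal('R'). Output: "ZKR"
Token 4: backref(off=2, len=2). Copied 'KR' from pos 1. Output: "ZKRKR"
Token 5: backref(off=3, len=1). Copied 'R' from pos 2. Output: "ZKRKRR"
Token 6: literal('F'). Output: "ZKRKRRF"
Token 7: literal('K'). Output: "ZKRKRRFK"
Token 8: backref(off=4, len=4). Copied 'RRFK' from pos 4. Output: "ZKRKRRFKRRFK"

Answer: ZKRKRRFKRRFK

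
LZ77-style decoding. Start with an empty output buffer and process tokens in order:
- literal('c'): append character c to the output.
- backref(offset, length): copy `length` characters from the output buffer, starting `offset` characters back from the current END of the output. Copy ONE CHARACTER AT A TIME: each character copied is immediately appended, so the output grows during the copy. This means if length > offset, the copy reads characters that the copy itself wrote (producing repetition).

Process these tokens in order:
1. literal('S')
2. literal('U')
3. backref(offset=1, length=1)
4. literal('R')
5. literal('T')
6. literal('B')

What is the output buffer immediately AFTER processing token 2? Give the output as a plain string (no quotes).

Answer: SU

Derivation:
Token 1: literal('S'). Output: "S"
Token 2: literal('U'). Output: "SU"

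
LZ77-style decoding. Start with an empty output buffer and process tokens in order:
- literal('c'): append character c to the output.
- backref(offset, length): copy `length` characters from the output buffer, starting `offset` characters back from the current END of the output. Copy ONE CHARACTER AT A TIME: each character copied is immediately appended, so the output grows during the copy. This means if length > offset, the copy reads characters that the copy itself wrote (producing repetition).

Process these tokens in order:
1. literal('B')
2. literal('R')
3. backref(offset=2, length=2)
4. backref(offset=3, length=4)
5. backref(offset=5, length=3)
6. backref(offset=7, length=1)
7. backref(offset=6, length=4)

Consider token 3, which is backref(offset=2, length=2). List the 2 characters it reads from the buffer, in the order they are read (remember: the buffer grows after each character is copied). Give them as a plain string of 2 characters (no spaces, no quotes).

Answer: BR

Derivation:
Token 1: literal('B'). Output: "B"
Token 2: literal('R'). Output: "BR"
Token 3: backref(off=2, len=2). Buffer before: "BR" (len 2)
  byte 1: read out[0]='B', append. Buffer now: "BRB"
  byte 2: read out[1]='R', append. Buffer now: "BRBR"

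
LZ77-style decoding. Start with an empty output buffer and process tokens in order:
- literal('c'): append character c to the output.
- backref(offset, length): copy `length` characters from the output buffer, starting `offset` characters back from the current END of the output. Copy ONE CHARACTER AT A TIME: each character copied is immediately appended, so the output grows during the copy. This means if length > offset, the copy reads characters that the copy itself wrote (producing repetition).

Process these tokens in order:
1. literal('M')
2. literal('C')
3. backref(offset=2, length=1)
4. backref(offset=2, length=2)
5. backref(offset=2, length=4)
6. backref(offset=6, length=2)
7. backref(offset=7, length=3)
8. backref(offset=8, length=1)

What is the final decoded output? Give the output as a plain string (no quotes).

Answer: MCMCMCMCMCMMCMM

Derivation:
Token 1: literal('M'). Output: "M"
Token 2: literal('C'). Output: "MC"
Token 3: backref(off=2, len=1). Copied 'M' from pos 0. Output: "MCM"
Token 4: backref(off=2, len=2). Copied 'CM' from pos 1. Output: "MCMCM"
Token 5: backref(off=2, len=4) (overlapping!). Copied 'CMCM' from pos 3. Output: "MCMCMCMCM"
Token 6: backref(off=6, len=2). Copied 'CM' from pos 3. Output: "MCMCMCMCMCM"
Token 7: backref(off=7, len=3). Copied 'MCM' from pos 4. Output: "MCMCMCMCMCMMCM"
Token 8: backref(off=8, len=1). Copied 'M' from pos 6. Output: "MCMCMCMCMCMMCMM"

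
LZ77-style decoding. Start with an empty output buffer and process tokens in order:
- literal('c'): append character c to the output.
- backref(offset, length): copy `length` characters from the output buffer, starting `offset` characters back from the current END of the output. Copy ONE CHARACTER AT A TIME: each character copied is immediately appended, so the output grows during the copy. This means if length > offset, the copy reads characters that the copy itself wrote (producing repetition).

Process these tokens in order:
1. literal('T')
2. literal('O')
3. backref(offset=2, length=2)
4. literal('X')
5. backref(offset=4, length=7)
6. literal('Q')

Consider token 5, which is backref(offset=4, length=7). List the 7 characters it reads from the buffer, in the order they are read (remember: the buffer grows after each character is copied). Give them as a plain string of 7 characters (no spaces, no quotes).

Answer: OTOXOTO

Derivation:
Token 1: literal('T'). Output: "T"
Token 2: literal('O'). Output: "TO"
Token 3: backref(off=2, len=2). Copied 'TO' from pos 0. Output: "TOTO"
Token 4: literal('X'). Output: "TOTOX"
Token 5: backref(off=4, len=7). Buffer before: "TOTOX" (len 5)
  byte 1: read out[1]='O', append. Buffer now: "TOTOXO"
  byte 2: read out[2]='T', append. Buffer now: "TOTOXOT"
  byte 3: read out[3]='O', append. Buffer now: "TOTOXOTO"
  byte 4: read out[4]='X', append. Buffer now: "TOTOXOTOX"
  byte 5: read out[5]='O', append. Buffer now: "TOTOXOTOXO"
  byte 6: read out[6]='T', append. Buffer now: "TOTOXOTOXOT"
  byte 7: read out[7]='O', append. Buffer now: "TOTOXOTOXOTO"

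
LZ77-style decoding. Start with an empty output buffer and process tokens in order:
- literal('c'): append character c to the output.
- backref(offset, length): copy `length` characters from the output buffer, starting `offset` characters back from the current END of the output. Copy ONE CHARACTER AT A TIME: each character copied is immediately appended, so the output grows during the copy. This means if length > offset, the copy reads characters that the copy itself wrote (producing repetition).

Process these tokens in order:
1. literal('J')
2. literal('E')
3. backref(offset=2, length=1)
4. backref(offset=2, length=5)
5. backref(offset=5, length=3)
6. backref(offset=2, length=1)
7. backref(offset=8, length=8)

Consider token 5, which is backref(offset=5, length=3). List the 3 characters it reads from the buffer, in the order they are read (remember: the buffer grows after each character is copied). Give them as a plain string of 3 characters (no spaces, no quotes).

Token 1: literal('J'). Output: "J"
Token 2: literal('E'). Output: "JE"
Token 3: backref(off=2, len=1). Copied 'J' from pos 0. Output: "JEJ"
Token 4: backref(off=2, len=5) (overlapping!). Copied 'EJEJE' from pos 1. Output: "JEJEJEJE"
Token 5: backref(off=5, len=3). Buffer before: "JEJEJEJE" (len 8)
  byte 1: read out[3]='E', append. Buffer now: "JEJEJEJEE"
  byte 2: read out[4]='J', append. Buffer now: "JEJEJEJEEJ"
  byte 3: read out[5]='E', append. Buffer now: "JEJEJEJEEJE"

Answer: EJE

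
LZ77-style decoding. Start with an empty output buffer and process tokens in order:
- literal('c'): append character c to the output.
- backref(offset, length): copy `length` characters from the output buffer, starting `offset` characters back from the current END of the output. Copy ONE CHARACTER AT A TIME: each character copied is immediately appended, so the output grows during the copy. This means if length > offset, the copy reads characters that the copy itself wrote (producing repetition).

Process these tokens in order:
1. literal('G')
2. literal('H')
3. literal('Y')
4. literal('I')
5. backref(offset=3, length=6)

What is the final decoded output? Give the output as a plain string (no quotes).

Answer: GHYIHYIHYI

Derivation:
Token 1: literal('G'). Output: "G"
Token 2: literal('H'). Output: "GH"
Token 3: literal('Y'). Output: "GHY"
Token 4: literal('I'). Output: "GHYI"
Token 5: backref(off=3, len=6) (overlapping!). Copied 'HYIHYI' from pos 1. Output: "GHYIHYIHYI"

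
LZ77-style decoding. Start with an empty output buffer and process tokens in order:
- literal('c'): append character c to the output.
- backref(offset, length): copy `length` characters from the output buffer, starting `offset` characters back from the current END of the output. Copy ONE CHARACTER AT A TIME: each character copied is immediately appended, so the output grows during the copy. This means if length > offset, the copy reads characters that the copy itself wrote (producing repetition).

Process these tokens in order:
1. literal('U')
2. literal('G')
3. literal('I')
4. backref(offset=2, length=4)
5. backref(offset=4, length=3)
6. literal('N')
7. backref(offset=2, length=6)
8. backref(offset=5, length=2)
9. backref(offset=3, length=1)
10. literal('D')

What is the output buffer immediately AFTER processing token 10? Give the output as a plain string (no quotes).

Token 1: literal('U'). Output: "U"
Token 2: literal('G'). Output: "UG"
Token 3: literal('I'). Output: "UGI"
Token 4: backref(off=2, len=4) (overlapping!). Copied 'GIGI' from pos 1. Output: "UGIGIGI"
Token 5: backref(off=4, len=3). Copied 'GIG' from pos 3. Output: "UGIGIGIGIG"
Token 6: literal('N'). Output: "UGIGIGIGIGN"
Token 7: backref(off=2, len=6) (overlapping!). Copied 'GNGNGN' from pos 9. Output: "UGIGIGIGIGNGNGNGN"
Token 8: backref(off=5, len=2). Copied 'NG' from pos 12. Output: "UGIGIGIGIGNGNGNGNNG"
Token 9: backref(off=3, len=1). Copied 'N' from pos 16. Output: "UGIGIGIGIGNGNGNGNNGN"
Token 10: literal('D'). Output: "UGIGIGIGIGNGNGNGNNGND"

Answer: UGIGIGIGIGNGNGNGNNGND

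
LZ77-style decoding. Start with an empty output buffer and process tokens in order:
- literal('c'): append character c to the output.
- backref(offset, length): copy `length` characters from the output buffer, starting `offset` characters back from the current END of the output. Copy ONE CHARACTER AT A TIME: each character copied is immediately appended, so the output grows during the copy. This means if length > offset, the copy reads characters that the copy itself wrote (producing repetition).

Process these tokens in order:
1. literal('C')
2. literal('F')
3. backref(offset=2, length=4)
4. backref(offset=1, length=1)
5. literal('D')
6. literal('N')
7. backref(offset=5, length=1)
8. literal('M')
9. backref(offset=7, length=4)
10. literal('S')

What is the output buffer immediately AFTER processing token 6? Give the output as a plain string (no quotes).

Answer: CFCFCFFDN

Derivation:
Token 1: literal('C'). Output: "C"
Token 2: literal('F'). Output: "CF"
Token 3: backref(off=2, len=4) (overlapping!). Copied 'CFCF' from pos 0. Output: "CFCFCF"
Token 4: backref(off=1, len=1). Copied 'F' from pos 5. Output: "CFCFCFF"
Token 5: literal('D'). Output: "CFCFCFFD"
Token 6: literal('N'). Output: "CFCFCFFDN"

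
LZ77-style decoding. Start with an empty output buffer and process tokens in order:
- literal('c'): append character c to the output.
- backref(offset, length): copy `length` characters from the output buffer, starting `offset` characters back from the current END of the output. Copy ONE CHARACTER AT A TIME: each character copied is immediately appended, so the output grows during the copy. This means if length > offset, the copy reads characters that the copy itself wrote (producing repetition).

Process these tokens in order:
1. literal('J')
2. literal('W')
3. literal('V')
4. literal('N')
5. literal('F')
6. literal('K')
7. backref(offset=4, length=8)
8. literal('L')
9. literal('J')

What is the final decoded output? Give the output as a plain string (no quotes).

Answer: JWVNFKVNFKVNFKLJ

Derivation:
Token 1: literal('J'). Output: "J"
Token 2: literal('W'). Output: "JW"
Token 3: literal('V'). Output: "JWV"
Token 4: literal('N'). Output: "JWVN"
Token 5: literal('F'). Output: "JWVNF"
Token 6: literal('K'). Output: "JWVNFK"
Token 7: backref(off=4, len=8) (overlapping!). Copied 'VNFKVNFK' from pos 2. Output: "JWVNFKVNFKVNFK"
Token 8: literal('L'). Output: "JWVNFKVNFKVNFKL"
Token 9: literal('J'). Output: "JWVNFKVNFKVNFKLJ"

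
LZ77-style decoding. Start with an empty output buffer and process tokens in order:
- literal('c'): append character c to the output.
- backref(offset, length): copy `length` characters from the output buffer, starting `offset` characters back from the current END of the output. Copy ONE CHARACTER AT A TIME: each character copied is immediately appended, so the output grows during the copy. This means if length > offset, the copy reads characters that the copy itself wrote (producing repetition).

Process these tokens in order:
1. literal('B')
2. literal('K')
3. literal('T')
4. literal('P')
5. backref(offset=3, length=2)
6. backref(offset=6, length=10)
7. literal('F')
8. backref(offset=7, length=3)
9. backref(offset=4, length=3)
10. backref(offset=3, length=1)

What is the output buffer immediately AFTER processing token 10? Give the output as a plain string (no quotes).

Token 1: literal('B'). Output: "B"
Token 2: literal('K'). Output: "BK"
Token 3: literal('T'). Output: "BKT"
Token 4: literal('P'). Output: "BKTP"
Token 5: backref(off=3, len=2). Copied 'KT' from pos 1. Output: "BKTPKT"
Token 6: backref(off=6, len=10) (overlapping!). Copied 'BKTPKTBKTP' from pos 0. Output: "BKTPKTBKTPKTBKTP"
Token 7: literal('F'). Output: "BKTPKTBKTPKTBKTPF"
Token 8: backref(off=7, len=3). Copied 'KTB' from pos 10. Output: "BKTPKTBKTPKTBKTPFKTB"
Token 9: backref(off=4, len=3). Copied 'FKT' from pos 16. Output: "BKTPKTBKTPKTBKTPFKTBFKT"
Token 10: backref(off=3, len=1). Copied 'F' from pos 20. Output: "BKTPKTBKTPKTBKTPFKTBFKTF"

Answer: BKTPKTBKTPKTBKTPFKTBFKTF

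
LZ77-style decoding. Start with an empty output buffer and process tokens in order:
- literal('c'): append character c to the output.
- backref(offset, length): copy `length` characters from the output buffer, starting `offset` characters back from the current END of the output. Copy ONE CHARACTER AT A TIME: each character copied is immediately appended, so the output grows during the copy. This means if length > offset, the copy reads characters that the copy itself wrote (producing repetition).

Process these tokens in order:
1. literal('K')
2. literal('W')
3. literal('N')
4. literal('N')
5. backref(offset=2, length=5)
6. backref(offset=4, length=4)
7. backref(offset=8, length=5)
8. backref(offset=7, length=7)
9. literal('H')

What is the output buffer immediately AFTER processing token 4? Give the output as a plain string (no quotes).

Answer: KWNN

Derivation:
Token 1: literal('K'). Output: "K"
Token 2: literal('W'). Output: "KW"
Token 3: literal('N'). Output: "KWN"
Token 4: literal('N'). Output: "KWNN"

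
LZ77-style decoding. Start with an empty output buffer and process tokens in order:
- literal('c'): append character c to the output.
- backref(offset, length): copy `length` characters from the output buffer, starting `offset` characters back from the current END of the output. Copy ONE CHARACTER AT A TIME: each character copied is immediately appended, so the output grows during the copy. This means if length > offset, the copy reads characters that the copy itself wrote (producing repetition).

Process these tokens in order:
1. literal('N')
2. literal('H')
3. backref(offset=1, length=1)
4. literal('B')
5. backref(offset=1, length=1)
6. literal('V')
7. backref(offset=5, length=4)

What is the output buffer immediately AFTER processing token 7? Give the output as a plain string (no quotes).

Answer: NHHBBVHHBB

Derivation:
Token 1: literal('N'). Output: "N"
Token 2: literal('H'). Output: "NH"
Token 3: backref(off=1, len=1). Copied 'H' from pos 1. Output: "NHH"
Token 4: literal('B'). Output: "NHHB"
Token 5: backref(off=1, len=1). Copied 'B' from pos 3. Output: "NHHBB"
Token 6: literal('V'). Output: "NHHBBV"
Token 7: backref(off=5, len=4). Copied 'HHBB' from pos 1. Output: "NHHBBVHHBB"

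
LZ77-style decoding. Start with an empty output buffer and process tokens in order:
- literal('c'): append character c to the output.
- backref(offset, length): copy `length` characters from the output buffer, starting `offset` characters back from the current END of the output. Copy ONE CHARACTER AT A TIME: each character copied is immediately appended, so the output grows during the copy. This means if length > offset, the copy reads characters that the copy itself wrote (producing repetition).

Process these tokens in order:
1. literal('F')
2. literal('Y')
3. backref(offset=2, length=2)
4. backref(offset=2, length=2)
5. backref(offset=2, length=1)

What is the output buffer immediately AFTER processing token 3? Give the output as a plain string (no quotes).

Token 1: literal('F'). Output: "F"
Token 2: literal('Y'). Output: "FY"
Token 3: backref(off=2, len=2). Copied 'FY' from pos 0. Output: "FYFY"

Answer: FYFY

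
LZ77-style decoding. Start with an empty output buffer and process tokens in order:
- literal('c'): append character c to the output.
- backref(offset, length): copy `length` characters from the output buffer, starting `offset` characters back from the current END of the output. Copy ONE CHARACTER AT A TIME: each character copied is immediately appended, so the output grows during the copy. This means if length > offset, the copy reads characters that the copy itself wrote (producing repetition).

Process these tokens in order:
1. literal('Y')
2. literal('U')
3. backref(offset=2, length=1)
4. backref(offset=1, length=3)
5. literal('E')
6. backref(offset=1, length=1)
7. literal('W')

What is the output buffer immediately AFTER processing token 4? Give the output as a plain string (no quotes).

Answer: YUYYYY

Derivation:
Token 1: literal('Y'). Output: "Y"
Token 2: literal('U'). Output: "YU"
Token 3: backref(off=2, len=1). Copied 'Y' from pos 0. Output: "YUY"
Token 4: backref(off=1, len=3) (overlapping!). Copied 'YYY' from pos 2. Output: "YUYYYY"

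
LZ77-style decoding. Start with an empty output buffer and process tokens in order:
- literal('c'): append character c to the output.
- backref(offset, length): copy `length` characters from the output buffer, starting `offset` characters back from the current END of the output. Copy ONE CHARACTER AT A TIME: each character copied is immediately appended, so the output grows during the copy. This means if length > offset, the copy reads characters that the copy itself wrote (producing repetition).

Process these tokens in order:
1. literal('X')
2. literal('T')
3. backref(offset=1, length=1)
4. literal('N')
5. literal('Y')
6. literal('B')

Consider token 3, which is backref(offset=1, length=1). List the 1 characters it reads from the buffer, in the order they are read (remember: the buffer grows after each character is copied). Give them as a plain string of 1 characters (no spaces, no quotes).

Answer: T

Derivation:
Token 1: literal('X'). Output: "X"
Token 2: literal('T'). Output: "XT"
Token 3: backref(off=1, len=1). Buffer before: "XT" (len 2)
  byte 1: read out[1]='T', append. Buffer now: "XTT"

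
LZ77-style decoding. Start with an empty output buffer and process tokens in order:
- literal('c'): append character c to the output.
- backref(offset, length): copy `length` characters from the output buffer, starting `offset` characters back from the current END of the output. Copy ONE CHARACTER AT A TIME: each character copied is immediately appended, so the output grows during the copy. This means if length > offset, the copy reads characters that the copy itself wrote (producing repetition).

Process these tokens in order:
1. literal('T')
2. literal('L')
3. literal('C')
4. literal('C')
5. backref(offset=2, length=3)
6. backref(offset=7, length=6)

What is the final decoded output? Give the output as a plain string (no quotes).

Answer: TLCCCCCTLCCCC

Derivation:
Token 1: literal('T'). Output: "T"
Token 2: literal('L'). Output: "TL"
Token 3: literal('C'). Output: "TLC"
Token 4: literal('C'). Output: "TLCC"
Token 5: backref(off=2, len=3) (overlapping!). Copied 'CCC' from pos 2. Output: "TLCCCCC"
Token 6: backref(off=7, len=6). Copied 'TLCCCC' from pos 0. Output: "TLCCCCCTLCCCC"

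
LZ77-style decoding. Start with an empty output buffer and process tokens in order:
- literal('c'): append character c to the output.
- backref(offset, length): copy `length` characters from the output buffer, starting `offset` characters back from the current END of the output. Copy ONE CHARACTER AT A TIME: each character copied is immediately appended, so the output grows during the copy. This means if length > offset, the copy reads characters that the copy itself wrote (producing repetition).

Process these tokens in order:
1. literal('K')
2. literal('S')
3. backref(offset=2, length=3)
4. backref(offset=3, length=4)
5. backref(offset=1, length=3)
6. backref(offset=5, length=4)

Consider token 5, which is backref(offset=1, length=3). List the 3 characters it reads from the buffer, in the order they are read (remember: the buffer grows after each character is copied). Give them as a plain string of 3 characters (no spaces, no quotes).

Token 1: literal('K'). Output: "K"
Token 2: literal('S'). Output: "KS"
Token 3: backref(off=2, len=3) (overlapping!). Copied 'KSK' from pos 0. Output: "KSKSK"
Token 4: backref(off=3, len=4) (overlapping!). Copied 'KSKK' from pos 2. Output: "KSKSKKSKK"
Token 5: backref(off=1, len=3). Buffer before: "KSKSKKSKK" (len 9)
  byte 1: read out[8]='K', append. Buffer now: "KSKSKKSKKK"
  byte 2: read out[9]='K', append. Buffer now: "KSKSKKSKKKK"
  byte 3: read out[10]='K', append. Buffer now: "KSKSKKSKKKKK"

Answer: KKK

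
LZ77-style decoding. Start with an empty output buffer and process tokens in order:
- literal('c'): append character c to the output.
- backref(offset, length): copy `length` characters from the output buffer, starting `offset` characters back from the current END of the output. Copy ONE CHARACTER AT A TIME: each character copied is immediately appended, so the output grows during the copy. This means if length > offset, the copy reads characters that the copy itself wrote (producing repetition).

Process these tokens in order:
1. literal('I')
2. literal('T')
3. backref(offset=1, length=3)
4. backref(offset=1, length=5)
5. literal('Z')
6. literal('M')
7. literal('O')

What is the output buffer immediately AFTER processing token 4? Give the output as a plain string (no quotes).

Answer: ITTTTTTTTT

Derivation:
Token 1: literal('I'). Output: "I"
Token 2: literal('T'). Output: "IT"
Token 3: backref(off=1, len=3) (overlapping!). Copied 'TTT' from pos 1. Output: "ITTTT"
Token 4: backref(off=1, len=5) (overlapping!). Copied 'TTTTT' from pos 4. Output: "ITTTTTTTTT"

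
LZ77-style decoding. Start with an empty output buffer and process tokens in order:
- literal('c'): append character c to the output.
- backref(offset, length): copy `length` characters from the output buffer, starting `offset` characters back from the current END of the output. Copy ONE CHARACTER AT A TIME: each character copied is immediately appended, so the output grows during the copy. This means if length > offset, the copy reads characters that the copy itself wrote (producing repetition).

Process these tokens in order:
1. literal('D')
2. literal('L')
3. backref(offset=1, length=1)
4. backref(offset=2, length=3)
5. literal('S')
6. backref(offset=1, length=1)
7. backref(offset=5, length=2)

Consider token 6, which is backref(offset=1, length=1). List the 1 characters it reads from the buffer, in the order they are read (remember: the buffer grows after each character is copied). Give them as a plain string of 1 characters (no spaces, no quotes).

Answer: S

Derivation:
Token 1: literal('D'). Output: "D"
Token 2: literal('L'). Output: "DL"
Token 3: backref(off=1, len=1). Copied 'L' from pos 1. Output: "DLL"
Token 4: backref(off=2, len=3) (overlapping!). Copied 'LLL' from pos 1. Output: "DLLLLL"
Token 5: literal('S'). Output: "DLLLLLS"
Token 6: backref(off=1, len=1). Buffer before: "DLLLLLS" (len 7)
  byte 1: read out[6]='S', append. Buffer now: "DLLLLLSS"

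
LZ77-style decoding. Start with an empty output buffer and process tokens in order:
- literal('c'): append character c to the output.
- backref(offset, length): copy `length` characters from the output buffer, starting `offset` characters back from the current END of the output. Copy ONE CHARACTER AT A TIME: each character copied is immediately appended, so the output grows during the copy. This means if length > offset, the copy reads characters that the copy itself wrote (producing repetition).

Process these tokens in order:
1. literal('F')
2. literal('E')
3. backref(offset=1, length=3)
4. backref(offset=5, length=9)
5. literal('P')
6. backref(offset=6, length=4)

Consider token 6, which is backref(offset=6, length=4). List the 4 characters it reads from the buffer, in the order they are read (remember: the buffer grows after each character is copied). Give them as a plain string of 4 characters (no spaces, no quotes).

Answer: EFEE

Derivation:
Token 1: literal('F'). Output: "F"
Token 2: literal('E'). Output: "FE"
Token 3: backref(off=1, len=3) (overlapping!). Copied 'EEE' from pos 1. Output: "FEEEE"
Token 4: backref(off=5, len=9) (overlapping!). Copied 'FEEEEFEEE' from pos 0. Output: "FEEEEFEEEEFEEE"
Token 5: literal('P'). Output: "FEEEEFEEEEFEEEP"
Token 6: backref(off=6, len=4). Buffer before: "FEEEEFEEEEFEEEP" (len 15)
  byte 1: read out[9]='E', append. Buffer now: "FEEEEFEEEEFEEEPE"
  byte 2: read out[10]='F', append. Buffer now: "FEEEEFEEEEFEEEPEF"
  byte 3: read out[11]='E', append. Buffer now: "FEEEEFEEEEFEEEPEFE"
  byte 4: read out[12]='E', append. Buffer now: "FEEEEFEEEEFEEEPEFEE"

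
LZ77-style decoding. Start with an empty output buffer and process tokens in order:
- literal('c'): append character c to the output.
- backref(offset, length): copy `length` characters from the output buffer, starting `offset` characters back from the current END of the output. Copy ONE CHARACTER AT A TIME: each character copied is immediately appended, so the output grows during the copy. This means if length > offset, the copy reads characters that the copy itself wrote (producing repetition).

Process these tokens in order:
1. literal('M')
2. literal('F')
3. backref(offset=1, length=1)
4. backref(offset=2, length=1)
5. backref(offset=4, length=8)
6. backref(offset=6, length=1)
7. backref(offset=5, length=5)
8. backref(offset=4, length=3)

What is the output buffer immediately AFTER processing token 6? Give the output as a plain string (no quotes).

Answer: MFFFMFFFMFFFF

Derivation:
Token 1: literal('M'). Output: "M"
Token 2: literal('F'). Output: "MF"
Token 3: backref(off=1, len=1). Copied 'F' from pos 1. Output: "MFF"
Token 4: backref(off=2, len=1). Copied 'F' from pos 1. Output: "MFFF"
Token 5: backref(off=4, len=8) (overlapping!). Copied 'MFFFMFFF' from pos 0. Output: "MFFFMFFFMFFF"
Token 6: backref(off=6, len=1). Copied 'F' from pos 6. Output: "MFFFMFFFMFFFF"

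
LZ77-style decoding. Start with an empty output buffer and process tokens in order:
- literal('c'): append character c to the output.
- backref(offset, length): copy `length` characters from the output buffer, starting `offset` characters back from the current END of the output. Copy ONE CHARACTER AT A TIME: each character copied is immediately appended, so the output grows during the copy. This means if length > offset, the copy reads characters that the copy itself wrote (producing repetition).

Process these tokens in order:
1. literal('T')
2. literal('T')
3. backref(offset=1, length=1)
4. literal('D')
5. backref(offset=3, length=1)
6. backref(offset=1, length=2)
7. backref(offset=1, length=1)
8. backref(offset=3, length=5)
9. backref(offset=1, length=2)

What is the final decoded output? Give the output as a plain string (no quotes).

Answer: TTTDTTTTTTTTTTT

Derivation:
Token 1: literal('T'). Output: "T"
Token 2: literal('T'). Output: "TT"
Token 3: backref(off=1, len=1). Copied 'T' from pos 1. Output: "TTT"
Token 4: literal('D'). Output: "TTTD"
Token 5: backref(off=3, len=1). Copied 'T' from pos 1. Output: "TTTDT"
Token 6: backref(off=1, len=2) (overlapping!). Copied 'TT' from pos 4. Output: "TTTDTTT"
Token 7: backref(off=1, len=1). Copied 'T' from pos 6. Output: "TTTDTTTT"
Token 8: backref(off=3, len=5) (overlapping!). Copied 'TTTTT' from pos 5. Output: "TTTDTTTTTTTTT"
Token 9: backref(off=1, len=2) (overlapping!). Copied 'TT' from pos 12. Output: "TTTDTTTTTTTTTTT"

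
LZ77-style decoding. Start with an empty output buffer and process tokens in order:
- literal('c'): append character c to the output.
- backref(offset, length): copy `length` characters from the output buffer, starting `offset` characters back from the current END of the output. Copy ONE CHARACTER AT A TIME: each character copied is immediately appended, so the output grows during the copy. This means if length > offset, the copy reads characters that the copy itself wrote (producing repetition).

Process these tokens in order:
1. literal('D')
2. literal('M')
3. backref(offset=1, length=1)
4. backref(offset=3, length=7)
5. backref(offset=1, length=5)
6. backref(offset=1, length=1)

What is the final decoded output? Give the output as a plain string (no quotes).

Token 1: literal('D'). Output: "D"
Token 2: literal('M'). Output: "DM"
Token 3: backref(off=1, len=1). Copied 'M' from pos 1. Output: "DMM"
Token 4: backref(off=3, len=7) (overlapping!). Copied 'DMMDMMD' from pos 0. Output: "DMMDMMDMMD"
Token 5: backref(off=1, len=5) (overlapping!). Copied 'DDDDD' from pos 9. Output: "DMMDMMDMMDDDDDD"
Token 6: backref(off=1, len=1). Copied 'D' from pos 14. Output: "DMMDMMDMMDDDDDDD"

Answer: DMMDMMDMMDDDDDDD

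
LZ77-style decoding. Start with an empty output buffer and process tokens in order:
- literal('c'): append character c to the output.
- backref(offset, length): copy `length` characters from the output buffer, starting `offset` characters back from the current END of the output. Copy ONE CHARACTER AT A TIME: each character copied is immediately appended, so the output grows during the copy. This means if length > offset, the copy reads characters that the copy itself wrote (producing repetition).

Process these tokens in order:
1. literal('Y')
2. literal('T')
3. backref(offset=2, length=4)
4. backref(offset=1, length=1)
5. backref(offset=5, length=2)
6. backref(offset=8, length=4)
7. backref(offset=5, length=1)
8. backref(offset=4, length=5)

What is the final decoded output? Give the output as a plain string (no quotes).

Answer: YTYTYTTYTTYTYTYTYTY

Derivation:
Token 1: literal('Y'). Output: "Y"
Token 2: literal('T'). Output: "YT"
Token 3: backref(off=2, len=4) (overlapping!). Copied 'YTYT' from pos 0. Output: "YTYTYT"
Token 4: backref(off=1, len=1). Copied 'T' from pos 5. Output: "YTYTYTT"
Token 5: backref(off=5, len=2). Copied 'YT' from pos 2. Output: "YTYTYTTYT"
Token 6: backref(off=8, len=4). Copied 'TYTY' from pos 1. Output: "YTYTYTTYTTYTY"
Token 7: backref(off=5, len=1). Copied 'T' from pos 8. Output: "YTYTYTTYTTYTYT"
Token 8: backref(off=4, len=5) (overlapping!). Copied 'YTYTY' from pos 10. Output: "YTYTYTTYTTYTYTYTYTY"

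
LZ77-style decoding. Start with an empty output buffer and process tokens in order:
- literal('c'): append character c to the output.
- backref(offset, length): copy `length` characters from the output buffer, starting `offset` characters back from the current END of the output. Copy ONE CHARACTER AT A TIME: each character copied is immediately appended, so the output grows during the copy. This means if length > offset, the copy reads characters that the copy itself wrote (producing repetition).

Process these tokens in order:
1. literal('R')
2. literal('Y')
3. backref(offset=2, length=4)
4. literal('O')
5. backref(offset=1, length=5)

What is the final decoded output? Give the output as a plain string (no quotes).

Token 1: literal('R'). Output: "R"
Token 2: literal('Y'). Output: "RY"
Token 3: backref(off=2, len=4) (overlapping!). Copied 'RYRY' from pos 0. Output: "RYRYRY"
Token 4: literal('O'). Output: "RYRYRYO"
Token 5: backref(off=1, len=5) (overlapping!). Copied 'OOOOO' from pos 6. Output: "RYRYRYOOOOOO"

Answer: RYRYRYOOOOOO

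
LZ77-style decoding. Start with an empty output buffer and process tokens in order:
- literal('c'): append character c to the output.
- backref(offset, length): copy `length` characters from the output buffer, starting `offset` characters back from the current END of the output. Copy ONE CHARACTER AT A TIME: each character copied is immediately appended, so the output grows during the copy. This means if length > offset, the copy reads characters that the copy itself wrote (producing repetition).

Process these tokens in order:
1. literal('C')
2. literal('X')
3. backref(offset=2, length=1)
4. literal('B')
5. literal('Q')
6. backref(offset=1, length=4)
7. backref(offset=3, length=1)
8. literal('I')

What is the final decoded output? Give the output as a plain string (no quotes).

Token 1: literal('C'). Output: "C"
Token 2: literal('X'). Output: "CX"
Token 3: backref(off=2, len=1). Copied 'C' from pos 0. Output: "CXC"
Token 4: literal('B'). Output: "CXCB"
Token 5: literal('Q'). Output: "CXCBQ"
Token 6: backref(off=1, len=4) (overlapping!). Copied 'QQQQ' from pos 4. Output: "CXCBQQQQQ"
Token 7: backref(off=3, len=1). Copied 'Q' from pos 6. Output: "CXCBQQQQQQ"
Token 8: literal('I'). Output: "CXCBQQQQQQI"

Answer: CXCBQQQQQQI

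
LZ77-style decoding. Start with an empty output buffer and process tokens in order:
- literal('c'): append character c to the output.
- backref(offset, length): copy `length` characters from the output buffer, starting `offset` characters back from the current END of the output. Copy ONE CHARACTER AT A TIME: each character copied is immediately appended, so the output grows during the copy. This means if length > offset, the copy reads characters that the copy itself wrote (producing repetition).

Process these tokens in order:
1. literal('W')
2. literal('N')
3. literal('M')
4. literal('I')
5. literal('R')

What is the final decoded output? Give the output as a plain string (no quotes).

Token 1: literal('W'). Output: "W"
Token 2: literal('N'). Output: "WN"
Token 3: literal('M'). Output: "WNM"
Token 4: literal('I'). Output: "WNMI"
Token 5: literal('R'). Output: "WNMIR"

Answer: WNMIR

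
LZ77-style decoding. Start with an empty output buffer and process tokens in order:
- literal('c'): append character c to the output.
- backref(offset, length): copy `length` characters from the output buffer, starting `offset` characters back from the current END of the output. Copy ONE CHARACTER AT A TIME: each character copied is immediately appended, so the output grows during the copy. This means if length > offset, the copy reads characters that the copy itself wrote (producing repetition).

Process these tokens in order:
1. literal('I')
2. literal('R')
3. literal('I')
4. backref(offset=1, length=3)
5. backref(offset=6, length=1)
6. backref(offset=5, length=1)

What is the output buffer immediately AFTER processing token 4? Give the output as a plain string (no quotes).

Answer: IRIIII

Derivation:
Token 1: literal('I'). Output: "I"
Token 2: literal('R'). Output: "IR"
Token 3: literal('I'). Output: "IRI"
Token 4: backref(off=1, len=3) (overlapping!). Copied 'III' from pos 2. Output: "IRIIII"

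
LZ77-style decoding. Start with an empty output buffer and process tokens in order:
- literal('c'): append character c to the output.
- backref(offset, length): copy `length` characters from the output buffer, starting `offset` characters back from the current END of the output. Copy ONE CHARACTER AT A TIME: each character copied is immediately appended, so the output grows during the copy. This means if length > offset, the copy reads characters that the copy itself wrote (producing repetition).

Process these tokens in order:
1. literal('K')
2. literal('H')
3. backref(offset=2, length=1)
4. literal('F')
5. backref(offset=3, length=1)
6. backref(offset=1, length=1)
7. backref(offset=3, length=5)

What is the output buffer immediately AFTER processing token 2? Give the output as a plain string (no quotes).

Answer: KH

Derivation:
Token 1: literal('K'). Output: "K"
Token 2: literal('H'). Output: "KH"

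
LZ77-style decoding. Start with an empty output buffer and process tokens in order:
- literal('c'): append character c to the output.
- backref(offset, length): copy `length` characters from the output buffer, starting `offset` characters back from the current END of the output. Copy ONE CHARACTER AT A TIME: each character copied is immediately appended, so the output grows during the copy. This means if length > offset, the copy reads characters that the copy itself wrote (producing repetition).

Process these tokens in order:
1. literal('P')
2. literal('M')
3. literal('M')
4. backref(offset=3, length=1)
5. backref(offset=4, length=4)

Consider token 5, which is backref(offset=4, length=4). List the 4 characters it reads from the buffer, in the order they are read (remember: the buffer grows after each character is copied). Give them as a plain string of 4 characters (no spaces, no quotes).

Answer: PMMP

Derivation:
Token 1: literal('P'). Output: "P"
Token 2: literal('M'). Output: "PM"
Token 3: literal('M'). Output: "PMM"
Token 4: backref(off=3, len=1). Copied 'P' from pos 0. Output: "PMMP"
Token 5: backref(off=4, len=4). Buffer before: "PMMP" (len 4)
  byte 1: read out[0]='P', append. Buffer now: "PMMPP"
  byte 2: read out[1]='M', append. Buffer now: "PMMPPM"
  byte 3: read out[2]='M', append. Buffer now: "PMMPPMM"
  byte 4: read out[3]='P', append. Buffer now: "PMMPPMMP"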